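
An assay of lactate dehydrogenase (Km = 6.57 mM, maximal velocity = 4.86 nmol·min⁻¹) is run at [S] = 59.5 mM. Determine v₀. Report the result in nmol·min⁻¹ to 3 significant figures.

[S]/(Km+[S]) = 59.5/66.07 = 0.9006, the fractional saturation.
v = 0.9006 × Vmax = 0.9006 × 4.86 = 4.38 nmol·min⁻¹.

4.38 nmol·min⁻¹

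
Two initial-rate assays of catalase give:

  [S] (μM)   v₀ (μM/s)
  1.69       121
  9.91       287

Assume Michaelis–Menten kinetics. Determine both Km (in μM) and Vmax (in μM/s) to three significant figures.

From v = Vmax[S]/(Km+[S]), each point gives Vmax = v(Km+[S])/[S].
Equating: 121(Km+1.69)/1.69 = 287(Km+9.91)/9.91.
71.60·Km + 121 = 28.96·Km + 287, so (71.60 − 28.96)·Km = 287 − 121.
Km = 166.0/42.64 = 3.89 μM; then Vmax = 121(3.89+1.69)/1.69 = 400 μM/s.

Km = 3.89 μM; Vmax = 400 μM/s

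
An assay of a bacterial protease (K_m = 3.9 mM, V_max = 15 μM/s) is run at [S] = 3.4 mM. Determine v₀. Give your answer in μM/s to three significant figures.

[S]/(Km+[S]) = 3.4/7.300 = 0.4658, the fractional saturation.
v = 0.4658 × Vmax = 0.4658 × 15 = 6.99 μM/s.

6.99 μM/s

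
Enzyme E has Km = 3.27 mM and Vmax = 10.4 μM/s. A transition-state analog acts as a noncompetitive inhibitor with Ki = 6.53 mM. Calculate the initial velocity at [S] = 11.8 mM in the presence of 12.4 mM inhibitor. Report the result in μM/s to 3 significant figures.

With α = 1 + [I]/Ki = 1 + 12.4/6.53 = 2.899, the noncompetitive rate law is v = (Vmax/α)·[S] / (Km + [S]).
v = (10.4/2.899)×11.8 / (3.27 + 11.8) = 42.33/15.07 = 2.81 μM/s.

2.81 μM/s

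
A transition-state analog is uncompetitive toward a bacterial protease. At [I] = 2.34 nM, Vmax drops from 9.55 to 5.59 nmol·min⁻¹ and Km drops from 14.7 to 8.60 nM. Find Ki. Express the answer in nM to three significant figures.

Uncompetitive: Vmax,app = Vmax/α (and Km,app = Km/α) with α = 1 + [I]/Ki.
α = Vmax/Vmax,app = 9.55/5.59 = 1.708.
Ki = [I]/(α − 1) = 2.34/0.7084 = 3.30 nM.

3.30 nM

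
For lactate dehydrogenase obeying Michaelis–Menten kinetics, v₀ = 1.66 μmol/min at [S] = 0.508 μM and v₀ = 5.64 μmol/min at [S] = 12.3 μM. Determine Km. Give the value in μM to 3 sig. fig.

From v = Vmax[S]/(Km+[S]), each point gives Vmax = v(Km+[S])/[S].
Equating: 1.66(Km+0.508)/0.508 = 5.64(Km+12.3)/12.3.
3.268·Km + 1.66 = 0.4585·Km + 5.64, so (3.268 − 0.4585)·Km = 5.64 − 1.66.
Km = 3.980/2.809 = 1.42 μM; then Vmax = 1.66(1.42+0.508)/0.508 = 6.29 μmol/min.

1.42 μM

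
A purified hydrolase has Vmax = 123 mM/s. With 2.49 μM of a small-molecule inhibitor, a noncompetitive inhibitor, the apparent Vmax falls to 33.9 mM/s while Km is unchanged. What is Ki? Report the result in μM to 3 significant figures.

0.947 μM

Noncompetitive: Vmax,app = Vmax/α with α = 1 + [I]/Ki.
α = Vmax/Vmax,app = 123/33.9 = 3.628.
Since α = 1 + [I]/Ki, [I]/Ki = 3.628 − 1 = 2.628 and Ki = 2.49/2.628 = 0.947 μM.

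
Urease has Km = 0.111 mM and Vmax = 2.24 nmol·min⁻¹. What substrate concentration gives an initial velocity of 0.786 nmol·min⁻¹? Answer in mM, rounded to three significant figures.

Rearranging v = Vmax[S]/(Km+[S]) gives [S] = Km·v/(Vmax − v).
[S] = 0.111 × 0.786 / (2.24 − 0.786) = 0.08725/1.454 = 0.0600 mM.

0.0600 mM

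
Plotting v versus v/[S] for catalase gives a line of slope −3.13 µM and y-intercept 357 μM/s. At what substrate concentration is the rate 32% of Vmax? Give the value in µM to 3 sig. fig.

1.47 µM

The Eadie–Hofstee slope gives Km = 3.13 µM (slope = −Km).
v/Vmax = [S]/(Km+[S]) = 0.32 ⇒ [S] = Km·0.32/(1−0.32) = 3.13 × 0.4706 = 1.47 µM.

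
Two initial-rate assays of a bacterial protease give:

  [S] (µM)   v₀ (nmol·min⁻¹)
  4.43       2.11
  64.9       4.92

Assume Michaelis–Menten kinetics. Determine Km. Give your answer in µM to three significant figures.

7.02 µM

In reciprocal form, 1/v = (Km/Vmax)·(1/[S]) + 1/Vmax. The two points give (1/[S], 1/v) = (0.2257, 0.4739) and (0.01541, 0.2033).
Slope = (0.4739 − 0.2033)/(0.2257 − 0.01541) = 1.287; intercept = 0.4739 − 1.287×0.2257 = 0.1834.
Vmax = 1/intercept = 5.45 nmol·min⁻¹; Km = slope × Vmax = 1.287 × 5.45 = 7.02 µM.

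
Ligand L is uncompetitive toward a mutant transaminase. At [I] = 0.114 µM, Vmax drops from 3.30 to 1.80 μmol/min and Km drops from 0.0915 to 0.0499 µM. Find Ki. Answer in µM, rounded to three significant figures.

0.137 µM

Uncompetitive: Vmax,app = Vmax/α (and Km,app = Km/α) with α = 1 + [I]/Ki.
α = Vmax/Vmax,app = 3.30/1.80 = 1.833.
Ki = [I]/(α − 1) = 0.114/0.8333 = 0.137 µM.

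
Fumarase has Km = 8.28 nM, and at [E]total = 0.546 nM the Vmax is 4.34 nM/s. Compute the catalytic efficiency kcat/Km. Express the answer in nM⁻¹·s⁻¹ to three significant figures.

kcat = Vmax/[E]total = 4.34/0.546 = 7.95 s⁻¹.
kcat/Km = 7.95/8.28 = 0.960 nM⁻¹·s⁻¹.

0.960 nM⁻¹·s⁻¹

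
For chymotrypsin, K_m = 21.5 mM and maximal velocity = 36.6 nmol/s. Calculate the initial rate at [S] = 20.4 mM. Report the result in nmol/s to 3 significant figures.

[S]/(Km+[S]) = 20.4/41.90 = 0.4869, the fractional saturation.
v = 0.4869 × Vmax = 0.4869 × 36.6 = 17.8 nmol/s.

17.8 nmol/s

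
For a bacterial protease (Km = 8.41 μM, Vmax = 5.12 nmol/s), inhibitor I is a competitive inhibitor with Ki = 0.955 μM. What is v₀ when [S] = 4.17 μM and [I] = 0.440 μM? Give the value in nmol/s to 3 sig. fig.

1.30 nmol/s

α = 1 + [I]/Ki = 1 + 0.440/0.955 = 1.461.
For a competitive inhibitor, Vmax is unchanged and the apparent Km becomes α·Km: Km,app = 12.3 μM, Vmax,app = 5.12 nmol/s.
v = Vmax,app·[S]/(Km,app + [S]) = 5.12 × 4.17/(12.3 + 4.17) = 1.30 nmol/s.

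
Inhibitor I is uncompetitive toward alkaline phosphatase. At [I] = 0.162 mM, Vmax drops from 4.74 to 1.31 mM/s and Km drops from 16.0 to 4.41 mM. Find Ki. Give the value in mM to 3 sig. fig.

Uncompetitive: Vmax,app = Vmax/α (and Km,app = Km/α) with α = 1 + [I]/Ki.
α = Vmax/Vmax,app = 4.74/1.31 = 3.618.
Ki = [I]/(α − 1) = 0.162/2.618 = 0.0619 mM.

0.0619 mM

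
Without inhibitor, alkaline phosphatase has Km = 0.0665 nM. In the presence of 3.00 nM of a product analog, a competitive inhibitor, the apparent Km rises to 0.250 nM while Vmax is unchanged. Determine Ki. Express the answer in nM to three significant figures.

1.09 nM

Competitive: Km,app = α·Km with α = 1 + [I]/Ki.
α = Km,app/Km = 0.250/0.0665 = 3.759.
Since α = 1 + [I]/Ki, [I]/Ki = 3.759 − 1 = 2.759 and Ki = 3.00/2.759 = 1.09 nM.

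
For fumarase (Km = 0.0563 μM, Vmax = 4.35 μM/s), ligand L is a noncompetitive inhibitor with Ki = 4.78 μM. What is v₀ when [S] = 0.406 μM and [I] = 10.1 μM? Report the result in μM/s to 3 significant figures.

With α = 1 + [I]/Ki = 1 + 10.1/4.78 = 3.113, the noncompetitive rate law is v = (Vmax/α)·[S] / (Km + [S]).
v = (4.35/3.113)×0.406 / (0.0563 + 0.406) = 0.5673/0.4623 = 1.23 μM/s.

1.23 μM/s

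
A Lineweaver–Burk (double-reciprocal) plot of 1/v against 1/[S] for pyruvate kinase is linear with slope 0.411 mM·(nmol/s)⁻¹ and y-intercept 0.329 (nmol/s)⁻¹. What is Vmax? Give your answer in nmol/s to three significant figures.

The y-intercept of a Lineweaver–Burk plot equals 1/Vmax, so Vmax = 1/0.329 = 3.04 nmol/s.

3.04 nmol/s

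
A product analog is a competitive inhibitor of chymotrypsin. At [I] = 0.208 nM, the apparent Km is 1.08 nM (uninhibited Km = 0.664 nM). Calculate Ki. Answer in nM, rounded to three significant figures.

Competitive: Km,app = α·Km with α = 1 + [I]/Ki.
α = Km,app/Km = 1.08/0.664 = 1.627.
Ki = [I]/(α − 1) = 0.208/0.6265 = 0.332 nM.

0.332 nM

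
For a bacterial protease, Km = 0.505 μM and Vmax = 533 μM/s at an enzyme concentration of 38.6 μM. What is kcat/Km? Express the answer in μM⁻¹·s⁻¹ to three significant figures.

27.3 μM⁻¹·s⁻¹

kcat = Vmax/[E]total = 533/38.6 = 13.8 s⁻¹.
kcat/Km = 13.8/0.505 = 27.3 μM⁻¹·s⁻¹.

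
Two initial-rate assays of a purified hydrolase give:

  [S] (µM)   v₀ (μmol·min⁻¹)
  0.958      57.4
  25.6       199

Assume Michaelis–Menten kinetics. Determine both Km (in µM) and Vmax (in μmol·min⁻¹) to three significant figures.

Km = 2.72 µM; Vmax = 220 μmol·min⁻¹

From v = Vmax[S]/(Km+[S]), each point gives Vmax = v(Km+[S])/[S].
Equating: 57.4(Km+0.958)/0.958 = 199(Km+25.6)/25.6.
59.92·Km + 57.4 = 7.773·Km + 199, so (59.92 − 7.773)·Km = 199 − 57.4.
Km = 141.6/52.14 = 2.72 µM; then Vmax = 57.4(2.72+0.958)/0.958 = 220 μmol·min⁻¹.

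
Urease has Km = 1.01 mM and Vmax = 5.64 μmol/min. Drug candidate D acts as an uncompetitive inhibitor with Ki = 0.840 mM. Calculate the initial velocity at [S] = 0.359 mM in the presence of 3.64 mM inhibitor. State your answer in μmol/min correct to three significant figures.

0.692 μmol/min

α = 1 + [I]/Ki = 1 + 3.64/0.840 = 5.333.
For an uncompetitive inhibitor, both parameters are divided by α, giving Vmax/α and Km/α: Km,app = 0.189 mM, Vmax,app = 1.06 μmol/min.
v = Vmax,app·[S]/(Km,app + [S]) = 1.06 × 0.359/(0.189 + 0.359) = 0.692 μmol/min.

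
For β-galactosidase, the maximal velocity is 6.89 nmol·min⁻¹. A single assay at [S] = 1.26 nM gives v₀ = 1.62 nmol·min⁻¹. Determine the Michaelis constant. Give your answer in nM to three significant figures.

4.10 nM

From v = Vmax[S]/(Km+[S]), Km = [S](Vmax − v)/v.
Km = 1.26 × (6.89 − 1.62) / 1.62 = 6.640/1.62 = 4.10 nM.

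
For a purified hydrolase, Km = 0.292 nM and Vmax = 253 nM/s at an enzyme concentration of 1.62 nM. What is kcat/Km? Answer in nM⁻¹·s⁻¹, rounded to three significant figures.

kcat = Vmax/[E]total = 253/1.62 = 156 s⁻¹.
kcat/Km = 156/0.292 = 535 nM⁻¹·s⁻¹.

535 nM⁻¹·s⁻¹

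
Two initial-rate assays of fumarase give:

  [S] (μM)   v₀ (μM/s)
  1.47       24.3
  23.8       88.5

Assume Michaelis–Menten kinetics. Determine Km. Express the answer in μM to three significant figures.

5.01 μM

From v = Vmax[S]/(Km+[S]), each point gives Vmax = v(Km+[S])/[S].
Equating: 24.3(Km+1.47)/1.47 = 88.5(Km+23.8)/23.8.
16.53·Km + 24.3 = 3.718·Km + 88.5, so (16.53 − 3.718)·Km = 88.5 − 24.3.
Km = 64.20/12.81 = 5.01 μM; then Vmax = 24.3(5.01+1.47)/1.47 = 107 μM/s.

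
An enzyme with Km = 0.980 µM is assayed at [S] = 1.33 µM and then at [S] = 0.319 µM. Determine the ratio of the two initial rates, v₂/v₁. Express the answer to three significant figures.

0.427

Since Vmax cancels, v₂/v₁ = [S]₂(Km+[S]₁) / [S]₁(Km+[S]₂).
= 0.319×(0.980+1.33) / (1.33×(0.980+0.319)) = 0.7369/1.728 = 0.427.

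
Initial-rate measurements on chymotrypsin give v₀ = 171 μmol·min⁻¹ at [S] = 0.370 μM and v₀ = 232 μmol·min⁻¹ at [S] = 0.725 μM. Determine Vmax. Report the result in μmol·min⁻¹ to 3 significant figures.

From v = Vmax[S]/(Km+[S]), each point gives Vmax = v(Km+[S])/[S].
Equating: 171(Km+0.370)/0.370 = 232(Km+0.725)/0.725.
462.2·Km + 171 = 320.0·Km + 232, so (462.2 − 320.0)·Km = 232 − 171.
Km = 61.00/142.2 = 0.429 μM; then Vmax = 171(0.429+0.370)/0.370 = 369 μmol·min⁻¹.

369 μmol·min⁻¹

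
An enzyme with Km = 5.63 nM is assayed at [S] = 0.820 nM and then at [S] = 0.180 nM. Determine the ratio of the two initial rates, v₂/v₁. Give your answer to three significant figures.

0.244

Since Vmax cancels, v₂/v₁ = [S]₂(Km+[S]₁) / [S]₁(Km+[S]₂).
= 0.180×(5.63+0.820) / (0.820×(5.63+0.180)) = 1.161/4.764 = 0.244.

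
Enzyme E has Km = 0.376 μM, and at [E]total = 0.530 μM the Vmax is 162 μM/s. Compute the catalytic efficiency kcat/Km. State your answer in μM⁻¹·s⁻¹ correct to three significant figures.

kcat = Vmax/[E]total = 162/0.530 = 306 s⁻¹.
kcat/Km = 306/0.376 = 813 μM⁻¹·s⁻¹.

813 μM⁻¹·s⁻¹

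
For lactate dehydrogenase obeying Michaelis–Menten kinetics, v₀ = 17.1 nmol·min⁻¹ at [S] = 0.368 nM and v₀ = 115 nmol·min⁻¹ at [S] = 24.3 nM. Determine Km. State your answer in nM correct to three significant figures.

2.35 nM

From v = Vmax[S]/(Km+[S]), each point gives Vmax = v(Km+[S])/[S].
Equating: 17.1(Km+0.368)/0.368 = 115(Km+24.3)/24.3.
46.47·Km + 17.1 = 4.733·Km + 115, so (46.47 − 4.733)·Km = 115 − 17.1.
Km = 97.90/41.73 = 2.35 nM; then Vmax = 17.1(2.35+0.368)/0.368 = 126 nmol·min⁻¹.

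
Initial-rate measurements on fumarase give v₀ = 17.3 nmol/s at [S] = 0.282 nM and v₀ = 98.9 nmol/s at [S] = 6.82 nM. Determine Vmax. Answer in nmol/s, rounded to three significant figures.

From v = Vmax[S]/(Km+[S]), each point gives Vmax = v(Km+[S])/[S].
Equating: 17.3(Km+0.282)/0.282 = 98.9(Km+6.82)/6.82.
61.35·Km + 17.3 = 14.50·Km + 98.9, so (61.35 − 14.50)·Km = 98.9 − 17.3.
Km = 81.60/46.85 = 1.74 nM; then Vmax = 17.3(1.74+0.282)/0.282 = 124 nmol/s.

124 nmol/s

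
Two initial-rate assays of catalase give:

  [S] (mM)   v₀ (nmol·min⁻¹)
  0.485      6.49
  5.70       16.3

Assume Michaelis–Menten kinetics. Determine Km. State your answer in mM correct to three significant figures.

In reciprocal form, 1/v = (Km/Vmax)·(1/[S]) + 1/Vmax. The two points give (1/[S], 1/v) = (2.062, 0.1541) and (0.1754, 0.06135).
Slope = (0.1541 − 0.06135)/(2.062 − 0.1754) = 0.04916; intercept = 0.1541 − 0.04916×2.062 = 0.05273.
Vmax = 1/intercept = 19.0 nmol·min⁻¹; Km = slope × Vmax = 0.04916 × 19.0 = 0.932 mM.

0.932 mM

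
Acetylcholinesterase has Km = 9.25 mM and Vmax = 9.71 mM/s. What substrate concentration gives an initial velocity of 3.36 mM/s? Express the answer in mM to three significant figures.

Rearranging v = Vmax[S]/(Km+[S]) gives [S] = Km·v/(Vmax − v).
[S] = 9.25 × 3.36 / (9.71 − 3.36) = 31.08/6.350 = 4.89 mM.

4.89 mM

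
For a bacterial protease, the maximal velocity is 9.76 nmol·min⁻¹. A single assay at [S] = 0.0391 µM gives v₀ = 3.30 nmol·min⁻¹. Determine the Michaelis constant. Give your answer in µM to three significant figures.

From v = Vmax[S]/(Km+[S]), Km = [S](Vmax − v)/v.
Km = 0.0391 × (9.76 − 3.30) / 3.30 = 0.2526/3.30 = 0.0765 µM.

0.0765 µM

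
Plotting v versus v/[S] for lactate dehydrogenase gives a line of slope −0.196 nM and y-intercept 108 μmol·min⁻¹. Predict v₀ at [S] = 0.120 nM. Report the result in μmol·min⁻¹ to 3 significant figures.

41.0 μmol·min⁻¹

In the Eadie–Hofstee form v = Vmax − Km·(v/[S]), the slope is −Km and the intercept is Vmax, so Km = 0.196 nM and Vmax = 108 μmol·min⁻¹.
v = 108 × 0.120/(0.196 + 0.120) = 41.0 μmol·min⁻¹.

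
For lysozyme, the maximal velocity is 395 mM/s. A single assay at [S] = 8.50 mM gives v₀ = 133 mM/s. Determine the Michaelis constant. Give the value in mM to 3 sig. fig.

16.7 mM

From v = Vmax[S]/(Km+[S]), Km = [S](Vmax − v)/v.
Km = 8.50 × (395 − 133) / 133 = 2227/133 = 16.7 mM.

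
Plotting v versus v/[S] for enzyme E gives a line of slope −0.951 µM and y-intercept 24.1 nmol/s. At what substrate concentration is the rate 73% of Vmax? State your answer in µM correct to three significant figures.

2.57 µM

The Eadie–Hofstee slope gives Km = 0.951 µM (slope = −Km).
v/Vmax = [S]/(Km+[S]) = 0.73 ⇒ [S] = Km·0.73/(1−0.73) = 0.951 × 2.704 = 2.57 µM.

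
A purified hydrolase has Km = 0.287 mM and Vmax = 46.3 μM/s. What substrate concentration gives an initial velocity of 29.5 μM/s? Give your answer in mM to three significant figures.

The required fractional saturation is v/Vmax = 29.5/46.3 = 0.6371.
Then [S]/(Km+[S]) = 0.6371 ⇒ [S] = 0.287 × 0.6371/(1 − 0.6371) = 0.504 mM.

0.504 mM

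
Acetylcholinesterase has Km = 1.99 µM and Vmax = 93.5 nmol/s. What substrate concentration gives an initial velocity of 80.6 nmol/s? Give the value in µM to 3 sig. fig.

12.4 µM

The required fractional saturation is v/Vmax = 80.6/93.5 = 0.8620.
Then [S]/(Km+[S]) = 0.8620 ⇒ [S] = 1.99 × 0.8620/(1 − 0.8620) = 12.4 µM.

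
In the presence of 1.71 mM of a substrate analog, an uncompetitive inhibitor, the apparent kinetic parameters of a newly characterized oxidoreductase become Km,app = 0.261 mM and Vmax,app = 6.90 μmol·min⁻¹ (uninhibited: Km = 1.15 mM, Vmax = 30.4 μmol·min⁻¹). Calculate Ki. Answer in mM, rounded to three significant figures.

0.502 mM

Uncompetitive: Vmax,app = Vmax/α (and Km,app = Km/α) with α = 1 + [I]/Ki.
α = Vmax/Vmax,app = 30.4/6.90 = 4.406.
Since α = 1 + [I]/Ki, [I]/Ki = 4.406 − 1 = 3.406 and Ki = 1.71/3.406 = 0.502 mM.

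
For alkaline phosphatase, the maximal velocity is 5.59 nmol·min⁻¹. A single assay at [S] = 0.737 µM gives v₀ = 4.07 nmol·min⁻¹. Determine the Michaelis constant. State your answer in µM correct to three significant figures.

From v = Vmax[S]/(Km+[S]), Km = [S](Vmax − v)/v.
Km = 0.737 × (5.59 − 4.07) / 4.07 = 1.120/4.07 = 0.275 µM.

0.275 µM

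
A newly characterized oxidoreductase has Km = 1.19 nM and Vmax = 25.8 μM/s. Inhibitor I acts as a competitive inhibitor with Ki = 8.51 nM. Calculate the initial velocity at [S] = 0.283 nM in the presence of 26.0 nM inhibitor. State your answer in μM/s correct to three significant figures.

α = 1 + [I]/Ki = 1 + 26.0/8.51 = 4.055.
For a competitive inhibitor, Vmax is unchanged and the apparent Km becomes α·Km: Km,app = 4.83 nM, Vmax,app = 25.8 μM/s.
v = Vmax,app·[S]/(Km,app + [S]) = 25.8 × 0.283/(4.83 + 0.283) = 1.43 μM/s.

1.43 μM/s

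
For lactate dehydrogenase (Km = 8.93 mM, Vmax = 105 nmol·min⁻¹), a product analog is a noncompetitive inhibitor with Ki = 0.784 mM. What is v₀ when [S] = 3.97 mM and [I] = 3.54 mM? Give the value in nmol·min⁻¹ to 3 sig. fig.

α = 1 + [I]/Ki = 1 + 3.54/0.784 = 5.515.
For a noncompetitive inhibitor, Vmax is reduced to Vmax/α while Km is unchanged: Km,app = 8.93 mM, Vmax,app = 19.0 nmol·min⁻¹.
v = Vmax,app·[S]/(Km,app + [S]) = 19.0 × 3.97/(8.93 + 3.97) = 5.86 nmol·min⁻¹.

5.86 nmol·min⁻¹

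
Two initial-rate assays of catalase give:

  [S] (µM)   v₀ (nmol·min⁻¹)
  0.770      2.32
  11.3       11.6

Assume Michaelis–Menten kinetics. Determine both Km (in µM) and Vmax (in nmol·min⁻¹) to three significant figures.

In reciprocal form, 1/v = (Km/Vmax)·(1/[S]) + 1/Vmax. The two points give (1/[S], 1/v) = (1.299, 0.4310) and (0.08850, 0.08621).
Slope = (0.4310 − 0.08621)/(1.299 − 0.08850) = 0.2849; intercept = 0.4310 − 0.2849×1.299 = 0.06099.
Vmax = 1/intercept = 16.4 nmol·min⁻¹; Km = slope × Vmax = 0.2849 × 16.4 = 4.67 µM.

Km = 4.67 µM; Vmax = 16.4 nmol·min⁻¹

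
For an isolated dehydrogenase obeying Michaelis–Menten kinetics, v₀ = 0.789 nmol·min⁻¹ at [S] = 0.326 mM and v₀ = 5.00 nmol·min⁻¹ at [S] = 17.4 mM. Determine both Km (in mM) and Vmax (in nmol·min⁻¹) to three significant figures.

From v = Vmax[S]/(Km+[S]), each point gives Vmax = v(Km+[S])/[S].
Equating: 0.789(Km+0.326)/0.326 = 5.00(Km+17.4)/17.4.
2.420·Km + 0.789 = 0.2874·Km + 5.00, so (2.420 − 0.2874)·Km = 5.00 − 0.789.
Km = 4.211/2.133 = 1.97 mM; then Vmax = 0.789(1.97+0.326)/0.326 = 5.57 nmol·min⁻¹.

Km = 1.97 mM; Vmax = 5.57 nmol·min⁻¹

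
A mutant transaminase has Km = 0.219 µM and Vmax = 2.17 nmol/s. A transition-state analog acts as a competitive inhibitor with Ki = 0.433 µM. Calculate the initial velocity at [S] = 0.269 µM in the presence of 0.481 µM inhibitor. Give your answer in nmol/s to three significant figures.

With α = 1 + [I]/Ki = 1 + 0.481/0.433 = 2.111, the competitive rate law is v = Vmax[S] / (αKm + [S]).
v = 2.17×0.269 / (2.111×0.219 + 0.269) = 0.5837/0.7313 = 0.798 nmol/s.

0.798 nmol/s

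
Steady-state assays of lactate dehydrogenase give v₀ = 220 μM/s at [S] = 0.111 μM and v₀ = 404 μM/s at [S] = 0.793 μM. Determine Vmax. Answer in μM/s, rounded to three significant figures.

468 μM/s

From v = Vmax[S]/(Km+[S]), each point gives Vmax = v(Km+[S])/[S].
Equating: 220(Km+0.111)/0.111 = 404(Km+0.793)/0.793.
1982·Km + 220 = 509.5·Km + 404, so (1982 − 509.5)·Km = 404 − 220.
Km = 184.0/1473 = 0.125 μM; then Vmax = 220(0.125+0.111)/0.111 = 468 μM/s.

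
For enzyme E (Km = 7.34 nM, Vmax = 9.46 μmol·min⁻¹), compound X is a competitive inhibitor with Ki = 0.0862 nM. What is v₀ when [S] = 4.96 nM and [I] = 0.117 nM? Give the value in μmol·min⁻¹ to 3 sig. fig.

α = 1 + [I]/Ki = 1 + 0.117/0.0862 = 2.357.
For a competitive inhibitor, Vmax is unchanged and the apparent Km becomes α·Km: Km,app = 17.3 nM, Vmax,app = 9.46 μmol·min⁻¹.
v = Vmax,app·[S]/(Km,app + [S]) = 9.46 × 4.96/(17.3 + 4.96) = 2.11 μmol·min⁻¹.

2.11 μmol·min⁻¹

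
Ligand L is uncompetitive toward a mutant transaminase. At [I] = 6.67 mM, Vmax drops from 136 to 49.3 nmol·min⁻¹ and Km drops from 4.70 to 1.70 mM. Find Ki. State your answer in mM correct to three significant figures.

3.79 mM

Uncompetitive: Vmax,app = Vmax/α (and Km,app = Km/α) with α = 1 + [I]/Ki.
α = Vmax/Vmax,app = 136/49.3 = 2.759.
Since α = 1 + [I]/Ki, [I]/Ki = 2.759 − 1 = 1.759 and Ki = 6.67/1.759 = 3.79 mM.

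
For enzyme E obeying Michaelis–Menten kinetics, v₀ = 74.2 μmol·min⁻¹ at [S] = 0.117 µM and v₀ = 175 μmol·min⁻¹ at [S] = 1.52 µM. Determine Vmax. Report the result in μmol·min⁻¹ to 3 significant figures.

In reciprocal form, 1/v = (Km/Vmax)·(1/[S]) + 1/Vmax. The two points give (1/[S], 1/v) = (8.547, 0.01348) and (0.6579, 0.005714).
Slope = (0.01348 − 0.005714)/(8.547 − 0.6579) = 0.0009840; intercept = 0.01348 − 0.0009840×8.547 = 0.005067.
Vmax = 1/intercept = 197 μmol·min⁻¹; Km = slope × Vmax = 0.0009840 × 197 = 0.194 µM.

197 μmol·min⁻¹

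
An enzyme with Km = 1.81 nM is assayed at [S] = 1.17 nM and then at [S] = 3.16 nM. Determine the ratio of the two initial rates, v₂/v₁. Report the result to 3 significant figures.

Since Vmax cancels, v₂/v₁ = [S]₂(Km+[S]₁) / [S]₁(Km+[S]₂).
= 3.16×(1.81+1.17) / (1.17×(1.81+3.16)) = 9.417/5.815 = 1.62.

1.62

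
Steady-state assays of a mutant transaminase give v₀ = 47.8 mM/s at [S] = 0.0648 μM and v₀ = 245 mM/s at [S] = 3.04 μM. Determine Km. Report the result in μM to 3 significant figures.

In reciprocal form, 1/v = (Km/Vmax)·(1/[S]) + 1/Vmax. The two points give (1/[S], 1/v) = (15.43, 0.02092) and (0.3289, 0.004082).
Slope = (0.02092 − 0.004082)/(15.43 − 0.3289) = 0.001115; intercept = 0.02092 − 0.001115×15.43 = 0.003715.
Vmax = 1/intercept = 269 mM/s; Km = slope × Vmax = 0.001115 × 269 = 0.300 μM.

0.300 μM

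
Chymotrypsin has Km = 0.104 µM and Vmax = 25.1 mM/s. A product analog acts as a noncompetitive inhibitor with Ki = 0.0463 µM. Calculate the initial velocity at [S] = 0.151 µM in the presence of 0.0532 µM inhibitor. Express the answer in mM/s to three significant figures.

α = 1 + [I]/Ki = 1 + 0.0532/0.0463 = 2.149.
For a noncompetitive inhibitor, Vmax is reduced to Vmax/α while Km is unchanged: Km,app = 0.104 µM, Vmax,app = 11.7 mM/s.
v = Vmax,app·[S]/(Km,app + [S]) = 11.7 × 0.151/(0.104 + 0.151) = 6.92 mM/s.

6.92 mM/s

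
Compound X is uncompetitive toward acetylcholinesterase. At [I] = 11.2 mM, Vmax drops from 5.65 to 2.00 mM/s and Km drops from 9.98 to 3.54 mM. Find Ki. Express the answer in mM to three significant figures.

Uncompetitive: Vmax,app = Vmax/α (and Km,app = Km/α) with α = 1 + [I]/Ki.
α = Vmax/Vmax,app = 5.65/2.00 = 2.825.
Ki = [I]/(α − 1) = 11.2/1.825 = 6.14 mM.

6.14 mM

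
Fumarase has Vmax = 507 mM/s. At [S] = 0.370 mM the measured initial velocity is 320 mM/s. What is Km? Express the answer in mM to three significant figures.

0.216 mM

From v = Vmax[S]/(Km+[S]), Km = [S](Vmax − v)/v.
Km = 0.370 × (507 − 320) / 320 = 69.19/320 = 0.216 mM.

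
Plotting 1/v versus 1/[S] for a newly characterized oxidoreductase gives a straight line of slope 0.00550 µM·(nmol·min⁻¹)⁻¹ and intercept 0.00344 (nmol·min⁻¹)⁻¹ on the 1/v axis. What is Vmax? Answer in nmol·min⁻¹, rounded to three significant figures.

291 nmol·min⁻¹

The y-intercept of a Lineweaver–Burk plot equals 1/Vmax, so Vmax = 1/0.00344 = 291 nmol·min⁻¹.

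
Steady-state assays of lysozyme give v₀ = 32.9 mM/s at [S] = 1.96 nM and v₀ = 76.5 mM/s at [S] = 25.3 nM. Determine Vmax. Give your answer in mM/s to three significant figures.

86.1 mM/s

In reciprocal form, 1/v = (Km/Vmax)·(1/[S]) + 1/Vmax. The two points give (1/[S], 1/v) = (0.5102, 0.03040) and (0.03953, 0.01307).
Slope = (0.03040 − 0.01307)/(0.5102 − 0.03953) = 0.03680; intercept = 0.03040 − 0.03680×0.5102 = 0.01162.
Vmax = 1/intercept = 86.1 mM/s; Km = slope × Vmax = 0.03680 × 86.1 = 3.17 nM.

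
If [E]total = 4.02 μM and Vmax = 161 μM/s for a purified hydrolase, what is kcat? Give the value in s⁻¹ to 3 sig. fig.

40.0 s⁻¹

kcat = Vmax/[E]total = 161 μM/s / 4.02 μM = 40.0 s⁻¹.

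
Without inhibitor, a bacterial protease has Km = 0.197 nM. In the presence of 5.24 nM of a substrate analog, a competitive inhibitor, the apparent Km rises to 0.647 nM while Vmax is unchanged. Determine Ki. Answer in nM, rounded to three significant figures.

2.29 nM

Competitive: Km,app = α·Km with α = 1 + [I]/Ki.
α = Km,app/Km = 0.647/0.197 = 3.284.
Ki = [I]/(α − 1) = 5.24/2.284 = 2.29 nM.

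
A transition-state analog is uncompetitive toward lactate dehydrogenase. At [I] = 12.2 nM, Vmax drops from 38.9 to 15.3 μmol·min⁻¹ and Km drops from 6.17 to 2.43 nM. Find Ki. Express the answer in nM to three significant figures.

7.91 nM

Uncompetitive: Vmax,app = Vmax/α (and Km,app = Km/α) with α = 1 + [I]/Ki.
α = Vmax/Vmax,app = 38.9/15.3 = 2.542.
Ki = [I]/(α − 1) = 12.2/1.542 = 7.91 nM.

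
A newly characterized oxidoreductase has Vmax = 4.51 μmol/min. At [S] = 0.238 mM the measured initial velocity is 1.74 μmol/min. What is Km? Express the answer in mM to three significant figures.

0.379 mM

From v = Vmax[S]/(Km+[S]), Km = [S](Vmax − v)/v.
Km = 0.238 × (4.51 − 1.74) / 1.74 = 0.6593/1.74 = 0.379 mM.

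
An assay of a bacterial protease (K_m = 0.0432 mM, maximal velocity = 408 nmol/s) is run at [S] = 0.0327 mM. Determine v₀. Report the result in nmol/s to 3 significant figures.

v = Vmax·[S]/(Km + [S]) = 408 × 0.0327 / (0.0432 + 0.0327)
  = 13.34 / 0.07590 = 176 nmol/s.

176 nmol/s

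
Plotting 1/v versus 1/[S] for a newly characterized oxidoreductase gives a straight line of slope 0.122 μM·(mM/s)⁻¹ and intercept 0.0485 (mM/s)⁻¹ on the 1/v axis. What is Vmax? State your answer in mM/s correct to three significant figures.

20.6 mM/s

The y-intercept of a Lineweaver–Burk plot equals 1/Vmax, so Vmax = 1/0.0485 = 20.6 mM/s.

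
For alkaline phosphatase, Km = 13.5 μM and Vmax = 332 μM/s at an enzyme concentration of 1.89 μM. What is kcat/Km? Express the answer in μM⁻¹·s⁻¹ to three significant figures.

kcat = Vmax/[E]total = 332/1.89 = 176 s⁻¹.
kcat/Km = 176/13.5 = 13.0 μM⁻¹·s⁻¹.

13.0 μM⁻¹·s⁻¹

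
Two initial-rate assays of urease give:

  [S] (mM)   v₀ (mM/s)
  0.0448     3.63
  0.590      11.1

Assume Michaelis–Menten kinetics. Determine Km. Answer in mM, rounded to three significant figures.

From v = Vmax[S]/(Km+[S]), each point gives Vmax = v(Km+[S])/[S].
Equating: 3.63(Km+0.0448)/0.0448 = 11.1(Km+0.590)/0.590.
81.03·Km + 3.63 = 18.81·Km + 11.1, so (81.03 − 18.81)·Km = 11.1 − 3.63.
Km = 7.470/62.21 = 0.120 mM; then Vmax = 3.63(0.120+0.0448)/0.0448 = 13.4 mM/s.

0.120 mM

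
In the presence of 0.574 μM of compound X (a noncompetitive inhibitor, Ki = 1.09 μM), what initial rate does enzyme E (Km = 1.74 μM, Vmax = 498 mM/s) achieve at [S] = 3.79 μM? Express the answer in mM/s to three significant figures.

With α = 1 + [I]/Ki = 1 + 0.574/1.09 = 1.527, the noncompetitive rate law is v = (Vmax/α)·[S] / (Km + [S]).
v = (498/1.527)×3.79 / (1.74 + 3.79) = 1236/5.530 = 224 mM/s.

224 mM/s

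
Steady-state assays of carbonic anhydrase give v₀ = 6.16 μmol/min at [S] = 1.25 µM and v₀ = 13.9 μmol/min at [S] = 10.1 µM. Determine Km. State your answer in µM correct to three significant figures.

2.18 µM

From v = Vmax[S]/(Km+[S]), each point gives Vmax = v(Km+[S])/[S].
Equating: 6.16(Km+1.25)/1.25 = 13.9(Km+10.1)/10.1.
4.928·Km + 6.16 = 1.376·Km + 13.9, so (4.928 − 1.376)·Km = 13.9 − 6.16.
Km = 7.740/3.552 = 2.18 µM; then Vmax = 6.16(2.18+1.25)/1.25 = 16.9 μmol/min.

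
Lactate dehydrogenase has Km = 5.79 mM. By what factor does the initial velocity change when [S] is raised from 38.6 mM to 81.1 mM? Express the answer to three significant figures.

The fractional saturations are [S]/(Km+[S]) = 38.6/44.39 = 0.8696 and 81.1/86.89 = 0.9334.
v₂/v₁ is just their ratio: 0.9334/0.8696 = 1.07.

1.07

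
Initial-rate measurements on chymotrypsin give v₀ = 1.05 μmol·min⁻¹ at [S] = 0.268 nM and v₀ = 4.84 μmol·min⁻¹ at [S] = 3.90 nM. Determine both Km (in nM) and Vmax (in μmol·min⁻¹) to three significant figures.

Km = 1.42 nM; Vmax = 6.60 μmol·min⁻¹

From v = Vmax[S]/(Km+[S]), each point gives Vmax = v(Km+[S])/[S].
Equating: 1.05(Km+0.268)/0.268 = 4.84(Km+3.90)/3.90.
3.918·Km + 1.05 = 1.241·Km + 4.84, so (3.918 − 1.241)·Km = 4.84 − 1.05.
Km = 3.790/2.677 = 1.42 nM; then Vmax = 1.05(1.42+0.268)/0.268 = 6.60 μmol·min⁻¹.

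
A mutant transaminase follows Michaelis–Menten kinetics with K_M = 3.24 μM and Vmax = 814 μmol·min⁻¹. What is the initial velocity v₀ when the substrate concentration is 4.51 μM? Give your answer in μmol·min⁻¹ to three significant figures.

474 μmol·min⁻¹

[S]/(Km+[S]) = 4.51/7.750 = 0.5819, the fractional saturation.
v = 0.5819 × Vmax = 0.5819 × 814 = 474 μmol·min⁻¹.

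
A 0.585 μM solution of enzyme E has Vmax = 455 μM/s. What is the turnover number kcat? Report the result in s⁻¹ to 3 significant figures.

kcat = Vmax/[E]total = 455 μM/s / 0.585 μM = 778 s⁻¹.

778 s⁻¹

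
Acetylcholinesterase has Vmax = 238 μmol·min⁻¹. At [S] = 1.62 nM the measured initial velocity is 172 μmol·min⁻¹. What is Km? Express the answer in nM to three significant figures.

From v = Vmax[S]/(Km+[S]), Km = [S](Vmax − v)/v.
Km = 1.62 × (238 − 172) / 172 = 106.9/172 = 0.622 nM.

0.622 nM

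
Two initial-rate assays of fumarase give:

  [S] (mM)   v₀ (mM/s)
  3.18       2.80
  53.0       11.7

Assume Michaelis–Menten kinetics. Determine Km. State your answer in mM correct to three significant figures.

13.5 mM

In reciprocal form, 1/v = (Km/Vmax)·(1/[S]) + 1/Vmax. The two points give (1/[S], 1/v) = (0.3145, 0.3571) and (0.01887, 0.08547).
Slope = (0.3571 − 0.08547)/(0.3145 − 0.01887) = 0.9191; intercept = 0.3571 − 0.9191×0.3145 = 0.06813.
Vmax = 1/intercept = 14.7 mM/s; Km = slope × Vmax = 0.9191 × 14.7 = 13.5 mM.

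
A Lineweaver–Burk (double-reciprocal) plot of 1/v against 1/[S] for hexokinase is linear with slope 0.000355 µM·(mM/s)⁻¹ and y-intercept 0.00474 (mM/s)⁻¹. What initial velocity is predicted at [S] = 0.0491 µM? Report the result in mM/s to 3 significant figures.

The y-intercept is 1/Vmax, so Vmax = 1/0.00474 = 211 mM/s.
The slope is Km/Vmax, so Km = 0.000355 × 211 = 0.0749 µM.
Then v = 211 × 0.0491/(0.0749 + 0.0491) = 83.5 mM/s.

83.5 mM/s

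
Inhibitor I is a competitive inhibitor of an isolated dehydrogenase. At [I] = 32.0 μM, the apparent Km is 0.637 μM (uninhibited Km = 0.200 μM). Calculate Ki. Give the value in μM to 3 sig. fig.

Competitive: Km,app = α·Km with α = 1 + [I]/Ki.
α = Km,app/Km = 0.637/0.200 = 3.185.
Since α = 1 + [I]/Ki, [I]/Ki = 3.185 − 1 = 2.185 and Ki = 32.0/2.185 = 14.6 μM.

14.6 μM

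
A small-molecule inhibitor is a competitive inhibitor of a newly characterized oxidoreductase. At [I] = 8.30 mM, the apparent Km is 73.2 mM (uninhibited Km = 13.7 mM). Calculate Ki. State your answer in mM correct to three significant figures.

Competitive: Km,app = α·Km with α = 1 + [I]/Ki.
α = Km,app/Km = 73.2/13.7 = 5.343.
Since α = 1 + [I]/Ki, [I]/Ki = 5.343 − 1 = 4.343 and Ki = 8.30/4.343 = 1.91 mM.

1.91 mM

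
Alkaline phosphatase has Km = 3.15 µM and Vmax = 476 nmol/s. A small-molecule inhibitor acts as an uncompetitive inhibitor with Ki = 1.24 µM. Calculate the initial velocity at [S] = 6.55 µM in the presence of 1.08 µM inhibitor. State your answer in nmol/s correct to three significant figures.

With α = 1 + [I]/Ki = 1 + 1.08/1.24 = 1.871, the uncompetitive rate law is v = (Vmax/α)·[S] / (Km/α + [S]).
v = (476/1.871)×6.55 / (3.15/1.871 + 6.55) = 1666/8.234 = 202 nmol/s.

202 nmol/s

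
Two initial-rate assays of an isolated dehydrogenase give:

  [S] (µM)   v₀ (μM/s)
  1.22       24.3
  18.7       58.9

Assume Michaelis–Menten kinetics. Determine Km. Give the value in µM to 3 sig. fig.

2.06 µM

In reciprocal form, 1/v = (Km/Vmax)·(1/[S]) + 1/Vmax. The two points give (1/[S], 1/v) = (0.8197, 0.04115) and (0.05348, 0.01698).
Slope = (0.04115 − 0.01698)/(0.8197 − 0.05348) = 0.03155; intercept = 0.04115 − 0.03155×0.8197 = 0.01529.
Vmax = 1/intercept = 65.4 μM/s; Km = slope × Vmax = 0.03155 × 65.4 = 2.06 µM.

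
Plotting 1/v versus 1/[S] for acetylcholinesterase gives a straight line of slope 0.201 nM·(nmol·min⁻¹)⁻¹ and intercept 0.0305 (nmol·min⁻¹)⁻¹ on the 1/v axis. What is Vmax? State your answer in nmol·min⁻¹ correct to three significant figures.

32.8 nmol·min⁻¹

The y-intercept of a Lineweaver–Burk plot equals 1/Vmax, so Vmax = 1/0.0305 = 32.8 nmol·min⁻¹.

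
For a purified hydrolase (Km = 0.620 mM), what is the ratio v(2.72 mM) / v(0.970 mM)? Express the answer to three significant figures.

1.33

Since Vmax cancels, v₂/v₁ = [S]₂(Km+[S]₁) / [S]₁(Km+[S]₂).
= 2.72×(0.620+0.970) / (0.970×(0.620+2.72)) = 4.325/3.240 = 1.33.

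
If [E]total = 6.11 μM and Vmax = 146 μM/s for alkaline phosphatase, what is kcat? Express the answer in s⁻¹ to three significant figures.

23.9 s⁻¹

kcat = Vmax/[E]total = 146 μM/s / 6.11 μM = 23.9 s⁻¹.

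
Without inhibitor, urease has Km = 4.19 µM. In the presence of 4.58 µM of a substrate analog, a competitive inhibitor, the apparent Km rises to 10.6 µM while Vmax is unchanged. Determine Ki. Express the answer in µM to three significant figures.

Competitive: Km,app = α·Km with α = 1 + [I]/Ki.
α = Km,app/Km = 10.6/4.19 = 2.530.
Since α = 1 + [I]/Ki, [I]/Ki = 2.530 − 1 = 1.530 and Ki = 4.58/1.530 = 2.99 µM.

2.99 µM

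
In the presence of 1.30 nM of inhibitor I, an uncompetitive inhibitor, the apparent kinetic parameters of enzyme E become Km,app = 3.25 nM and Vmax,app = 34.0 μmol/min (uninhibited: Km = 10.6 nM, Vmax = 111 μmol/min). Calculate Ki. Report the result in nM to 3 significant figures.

0.574 nM

Uncompetitive: Vmax,app = Vmax/α (and Km,app = Km/α) with α = 1 + [I]/Ki.
α = Vmax/Vmax,app = 111/34.0 = 3.265.
Since α = 1 + [I]/Ki, [I]/Ki = 3.265 − 1 = 2.265 and Ki = 1.30/2.265 = 0.574 nM.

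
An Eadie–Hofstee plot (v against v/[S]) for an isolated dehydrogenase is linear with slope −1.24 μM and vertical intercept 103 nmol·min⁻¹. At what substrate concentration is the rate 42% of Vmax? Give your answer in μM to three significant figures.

The Eadie–Hofstee slope gives Km = 1.24 μM (slope = −Km).
v/Vmax = [S]/(Km+[S]) = 0.42 ⇒ [S] = Km·0.42/(1−0.42) = 1.24 × 0.7241 = 0.898 μM.

0.898 μM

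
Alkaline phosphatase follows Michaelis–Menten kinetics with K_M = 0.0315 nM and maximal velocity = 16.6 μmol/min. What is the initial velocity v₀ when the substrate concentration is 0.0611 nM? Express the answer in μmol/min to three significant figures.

v = Vmax·[S]/(Km + [S]) = 16.6 × 0.0611 / (0.0315 + 0.0611)
  = 1.014 / 0.09260 = 11.0 μmol/min.

11.0 μmol/min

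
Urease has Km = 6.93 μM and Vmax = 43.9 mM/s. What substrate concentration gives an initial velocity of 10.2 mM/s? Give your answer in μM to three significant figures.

2.10 μM

Rearranging v = Vmax[S]/(Km+[S]) gives [S] = Km·v/(Vmax − v).
[S] = 6.93 × 10.2 / (43.9 − 10.2) = 70.69/33.70 = 2.10 μM.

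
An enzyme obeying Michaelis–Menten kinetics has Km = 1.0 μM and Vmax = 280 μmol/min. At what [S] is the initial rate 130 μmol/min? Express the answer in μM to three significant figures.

The required fractional saturation is v/Vmax = 130/280 = 0.4643.
Then [S]/(Km+[S]) = 0.4643 ⇒ [S] = 1.0 × 0.4643/(1 − 0.4643) = 0.867 μM.

0.867 μM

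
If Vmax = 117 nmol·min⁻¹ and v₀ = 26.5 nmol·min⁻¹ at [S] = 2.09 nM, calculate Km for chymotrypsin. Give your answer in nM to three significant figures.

From v = Vmax[S]/(Km+[S]), Km = [S](Vmax − v)/v.
Km = 2.09 × (117 − 26.5) / 26.5 = 189.1/26.5 = 7.14 nM.

7.14 nM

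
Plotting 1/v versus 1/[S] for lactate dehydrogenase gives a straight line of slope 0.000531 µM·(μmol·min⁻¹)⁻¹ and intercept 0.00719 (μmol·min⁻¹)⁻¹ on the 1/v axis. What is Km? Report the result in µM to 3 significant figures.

0.0739 µM

y-intercept = 1/Vmax ⇒ Vmax = 139 μmol·min⁻¹; slope = Km/Vmax ⇒ Km = slope × Vmax.
Km = 0.000531 × 139 = 0.0739 µM.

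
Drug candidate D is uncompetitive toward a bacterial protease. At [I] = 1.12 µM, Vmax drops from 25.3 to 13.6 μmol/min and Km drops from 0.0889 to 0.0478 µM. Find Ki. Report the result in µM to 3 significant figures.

1.30 µM

Uncompetitive: Vmax,app = Vmax/α (and Km,app = Km/α) with α = 1 + [I]/Ki.
α = Vmax/Vmax,app = 25.3/13.6 = 1.860.
Since α = 1 + [I]/Ki, [I]/Ki = 1.860 − 1 = 0.8603 and Ki = 1.12/0.8603 = 1.30 µM.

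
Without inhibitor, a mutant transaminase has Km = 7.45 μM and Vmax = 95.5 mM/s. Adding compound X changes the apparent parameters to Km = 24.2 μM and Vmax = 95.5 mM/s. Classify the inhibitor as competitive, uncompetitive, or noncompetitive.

Km increases (7.45 → 24.2 μM) while Vmax is unchanged — the hallmark of competitive inhibition.

competitive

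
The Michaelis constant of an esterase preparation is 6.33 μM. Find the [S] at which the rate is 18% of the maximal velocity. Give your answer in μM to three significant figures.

v/Vmax = [S]/(Km+[S]) = 0.18, so [S] = Km·0.18/(1 − 0.18) = 6.33 × 0.2195.
[S] = 1.39 μM.

1.39 μM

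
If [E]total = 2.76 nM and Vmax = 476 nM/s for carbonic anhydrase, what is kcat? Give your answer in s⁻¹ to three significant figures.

kcat = Vmax/[E]total = 476 nM/s / 2.76 nM = 172 s⁻¹.

172 s⁻¹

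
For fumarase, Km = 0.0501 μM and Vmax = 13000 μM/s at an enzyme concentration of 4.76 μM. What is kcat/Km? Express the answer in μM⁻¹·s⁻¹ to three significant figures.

kcat = Vmax/[E]total = 13000/4.76 = 2730 s⁻¹.
kcat/Km = 2730/0.0501 = 54500 μM⁻¹·s⁻¹.

54500 μM⁻¹·s⁻¹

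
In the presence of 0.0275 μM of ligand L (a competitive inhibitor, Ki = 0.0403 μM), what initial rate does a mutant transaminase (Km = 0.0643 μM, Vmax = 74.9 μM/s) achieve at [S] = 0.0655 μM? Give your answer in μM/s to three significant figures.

With α = 1 + [I]/Ki = 1 + 0.0275/0.0403 = 1.682, the competitive rate law is v = Vmax[S] / (αKm + [S]).
v = 74.9×0.0655 / (1.682×0.0643 + 0.0655) = 4.906/0.1737 = 28.2 μM/s.

28.2 μM/s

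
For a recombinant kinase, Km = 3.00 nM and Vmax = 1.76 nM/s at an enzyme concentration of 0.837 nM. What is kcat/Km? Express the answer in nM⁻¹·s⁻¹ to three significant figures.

0.701 nM⁻¹·s⁻¹

kcat = Vmax/[E]total = 1.76/0.837 = 2.10 s⁻¹.
kcat/Km = 2.10/3.00 = 0.701 nM⁻¹·s⁻¹.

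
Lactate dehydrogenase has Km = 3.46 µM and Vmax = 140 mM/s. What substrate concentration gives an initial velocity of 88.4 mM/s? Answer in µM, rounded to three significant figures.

5.93 µM

Rearranging v = Vmax[S]/(Km+[S]) gives [S] = Km·v/(Vmax − v).
[S] = 3.46 × 88.4 / (140 − 88.4) = 305.9/51.60 = 5.93 µM.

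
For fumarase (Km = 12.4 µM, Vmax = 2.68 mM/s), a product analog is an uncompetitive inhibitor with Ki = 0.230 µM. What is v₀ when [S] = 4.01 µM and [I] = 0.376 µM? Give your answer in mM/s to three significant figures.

0.468 mM/s

With α = 1 + [I]/Ki = 1 + 0.376/0.230 = 2.635, the uncompetitive rate law is v = (Vmax/α)·[S] / (Km/α + [S]).
v = (2.68/2.635)×4.01 / (12.4/2.635 + 4.01) = 4.079/8.716 = 0.468 mM/s.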